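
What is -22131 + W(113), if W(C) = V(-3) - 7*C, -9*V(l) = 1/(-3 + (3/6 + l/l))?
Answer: -618892/27 ≈ -22922.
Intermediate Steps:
V(l) = 2/27 (V(l) = -1/(9*(-3 + (3/6 + l/l))) = -1/(9*(-3 + (3*(1/6) + 1))) = -1/(9*(-3 + (1/2 + 1))) = -1/(9*(-3 + 3/2)) = -1/(9*(-3/2)) = -1/9*(-2/3) = 2/27)
W(C) = 2/27 - 7*C
-22131 + W(113) = -22131 + (2/27 - 7*113) = -22131 + (2/27 - 791) = -22131 - 21355/27 = -618892/27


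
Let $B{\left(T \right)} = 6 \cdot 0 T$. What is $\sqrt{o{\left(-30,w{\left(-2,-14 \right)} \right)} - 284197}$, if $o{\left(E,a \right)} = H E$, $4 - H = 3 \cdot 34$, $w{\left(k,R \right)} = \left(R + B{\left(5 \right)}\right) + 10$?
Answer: $i \sqrt{281257} \approx 530.34 i$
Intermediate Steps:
$B{\left(T \right)} = 0$ ($B{\left(T \right)} = 0 T = 0$)
$w{\left(k,R \right)} = 10 + R$ ($w{\left(k,R \right)} = \left(R + 0\right) + 10 = R + 10 = 10 + R$)
$H = -98$ ($H = 4 - 3 \cdot 34 = 4 - 102 = -98$)
$o{\left(E,a \right)} = - 98 E$
$\sqrt{o{\left(-30,w{\left(-2,-14 \right)} \right)} - 284197} = \sqrt{\left(-98\right) \left(-30\right) - 284197} = \sqrt{2940 - 284197} = \sqrt{-281257} = i \sqrt{281257}$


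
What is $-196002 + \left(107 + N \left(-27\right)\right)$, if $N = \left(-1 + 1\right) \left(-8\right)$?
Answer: $-195895$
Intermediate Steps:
$N = 0$ ($N = 0 \left(-8\right) = 0$)
$-196002 + \left(107 + N \left(-27\right)\right) = -196002 + \left(107 + 0 \left(-27\right)\right) = -196002 + \left(107 + 0\right) = -196002 + 107 = -195895$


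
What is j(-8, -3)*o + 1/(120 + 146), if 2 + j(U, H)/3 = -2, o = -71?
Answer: 226633/266 ≈ 852.00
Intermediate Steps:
j(U, H) = -12 (j(U, H) = -6 + 3*(-2) = -6 - 6 = -12)
j(-8, -3)*o + 1/(120 + 146) = -12*(-71) + 1/(120 + 146) = 852 + 1/266 = 226633/266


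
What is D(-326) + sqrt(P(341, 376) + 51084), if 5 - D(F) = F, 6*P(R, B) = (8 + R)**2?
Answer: 331 + sqrt(2569830)/6 ≈ 598.18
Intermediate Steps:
P(R, B) = (8 + R)**2/6
D(F) = 5 - F
D(-326) + sqrt(P(341, 376) + 51084) = (5 - 1*(-326)) + sqrt((8 + 341)**2/6 + 51084) = (5 + 326) + sqrt((1/6)*349**2 + 51084) = 331 + sqrt((1/6)*121801 + 51084) = 331 + sqrt(121801/6 + 51084) = 331 + sqrt(428305/6) = 331 + sqrt(2569830)/6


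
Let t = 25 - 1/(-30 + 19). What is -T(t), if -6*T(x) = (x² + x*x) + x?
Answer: 25898/121 ≈ 214.03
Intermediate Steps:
t = 276/11 (t = 25 - 1/(-11) = 25 - 1*(-1/11) = 25 + 1/11 = 276/11 ≈ 25.091)
T(x) = -x²/3 - x/6 (T(x) = -((x² + x*x) + x)/6 = -((x² + x²) + x)/6 = -(2*x² + x)/6 = -(x + 2*x²)/6 = -x²/3 - x/6)
-T(t) = -(-1)*276*(1 + 2*(276/11))/(6*11) = -(-1)*276*(1 + 552/11)/(6*11) = -(-1)*276*563/(6*11*11) = -1*(-25898/121) = 25898/121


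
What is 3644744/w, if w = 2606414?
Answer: 1822372/1303207 ≈ 1.3984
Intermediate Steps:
3644744/w = 3644744/2606414 = 3644744*(1/2606414) = 1822372/1303207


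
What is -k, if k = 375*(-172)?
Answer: 64500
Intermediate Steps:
k = -64500
-k = -1*(-64500) = 64500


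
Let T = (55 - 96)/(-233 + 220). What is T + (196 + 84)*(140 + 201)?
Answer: 1241281/13 ≈ 95483.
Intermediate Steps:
T = 41/13 (T = -41/(-13) = -41*(-1/13) = 41/13 ≈ 3.1538)
T + (196 + 84)*(140 + 201) = 41/13 + (196 + 84)*(140 + 201) = 41/13 + 280*341 = 41/13 + 95480 = 1241281/13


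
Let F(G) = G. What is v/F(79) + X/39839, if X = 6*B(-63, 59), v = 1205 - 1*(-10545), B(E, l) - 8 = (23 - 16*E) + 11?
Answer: 468605950/3147281 ≈ 148.89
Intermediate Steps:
B(E, l) = 42 - 16*E (B(E, l) = 8 + ((23 - 16*E) + 11) = 8 + (34 - 16*E) = 42 - 16*E)
v = 11750 (v = 1205 + 10545 = 11750)
X = 6300 (X = 6*(42 - 16*(-63)) = 6*(42 + 1008) = 6*1050 = 6300)
v/F(79) + X/39839 = 11750/79 + 6300/39839 = 468605950/3147281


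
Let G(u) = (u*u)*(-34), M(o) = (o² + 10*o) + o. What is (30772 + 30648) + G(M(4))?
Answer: -60980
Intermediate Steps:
M(o) = o² + 11*o
G(u) = -34*u² (G(u) = u²*(-34) = -34*u²)
(30772 + 30648) + G(M(4)) = (30772 + 30648) - 34*16*(11 + 4)² = 61420 - 34*(4*15)² = 61420 - 34*60² = 61420 - 34*3600 = 61420 - 122400 = -60980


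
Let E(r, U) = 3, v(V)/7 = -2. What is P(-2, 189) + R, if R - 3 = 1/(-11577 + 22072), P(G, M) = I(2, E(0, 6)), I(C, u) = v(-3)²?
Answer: 2088506/10495 ≈ 199.00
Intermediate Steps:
v(V) = -14 (v(V) = 7*(-2) = -14)
I(C, u) = 196 (I(C, u) = (-14)² = 196)
P(G, M) = 196
R = 31486/10495 (R = 3 + 1/(-11577 + 22072) = 3 + 1/10495 = 31486/10495 ≈ 3.0001)
P(-2, 189) + R = 196 + 31486/10495 = 2088506/10495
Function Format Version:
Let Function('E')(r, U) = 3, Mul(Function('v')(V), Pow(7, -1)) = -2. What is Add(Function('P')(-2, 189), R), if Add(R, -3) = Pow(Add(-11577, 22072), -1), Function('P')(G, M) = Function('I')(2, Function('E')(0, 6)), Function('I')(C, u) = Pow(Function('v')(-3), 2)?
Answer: Rational(2088506, 10495) ≈ 199.00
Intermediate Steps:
Function('v')(V) = -14 (Function('v')(V) = Mul(7, -2) = -14)
Function('I')(C, u) = 196 (Function('I')(C, u) = Pow(-14, 2) = 196)
Function('P')(G, M) = 196
R = Rational(31486, 10495) (R = Add(3, Pow(Add(-11577, 22072), -1)) = Add(3, Pow(10495, -1)) = Add(3, Rational(1, 10495)) = Rational(31486, 10495) ≈ 3.0001)
Add(Function('P')(-2, 189), R) = Add(196, Rational(31486, 10495)) = Rational(2088506, 10495)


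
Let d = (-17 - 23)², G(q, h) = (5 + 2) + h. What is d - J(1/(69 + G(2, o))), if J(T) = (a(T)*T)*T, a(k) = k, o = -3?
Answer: 622427199/389017 ≈ 1600.0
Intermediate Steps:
G(q, h) = 7 + h
d = 1600 (d = (-40)² = 1600)
J(T) = T³ (J(T) = (T*T)*T = T²*T = T³)
d - J(1/(69 + G(2, o))) = 1600 - (1/(69 + (7 - 3)))³ = 1600 - (1/(69 + 4))³ = 1600 - (1/73)³ = 1600 - 1*1/389017 = 1600 - 1/389017 = 622427199/389017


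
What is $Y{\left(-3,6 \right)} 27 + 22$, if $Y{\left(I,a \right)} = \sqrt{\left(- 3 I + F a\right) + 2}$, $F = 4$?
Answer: $22 + 27 \sqrt{35} \approx 181.73$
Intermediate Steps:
$Y{\left(I,a \right)} = \sqrt{2 - 3 I + 4 a}$ ($Y{\left(I,a \right)} = \sqrt{\left(- 3 I + 4 a\right) + 2} = \sqrt{2 - 3 I + 4 a}$)
$Y{\left(-3,6 \right)} 27 + 22 = \sqrt{2 - -9 + 4 \cdot 6} \cdot 27 + 22 = \sqrt{2 + 9 + 24} \cdot 27 + 22 = \sqrt{35} \cdot 27 + 22 = 27 \sqrt{35} + 22 = 22 + 27 \sqrt{35}$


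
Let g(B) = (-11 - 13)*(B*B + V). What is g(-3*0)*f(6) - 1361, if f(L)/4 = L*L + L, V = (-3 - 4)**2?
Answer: -198929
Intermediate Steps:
V = 49 (V = (-7)**2 = 49)
g(B) = -1176 - 24*B**2 (g(B) = (-11 - 13)*(B*B + 49) = -24*(B**2 + 49) = -24*(49 + B**2) = -1176 - 24*B**2)
f(L) = 4*L + 4*L**2 (f(L) = 4*(L*L + L) = 4*(L**2 + L) = 4*(L + L**2) = 4*L + 4*L**2)
g(-3*0)*f(6) - 1361 = (-1176 - 24*(-3*0)**2)*(4*6*(1 + 6)) - 1361 = (-1176 - 24*0**2)*(4*6*7) - 1361 = (-1176 - 24*0)*168 - 1361 = (-1176 + 0)*168 - 1361 = -1176*168 - 1361 = -197568 - 1361 = -198929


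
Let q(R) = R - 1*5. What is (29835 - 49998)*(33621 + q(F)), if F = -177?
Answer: -674230557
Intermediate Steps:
q(R) = -5 + R (q(R) = R - 5 = -5 + R)
(29835 - 49998)*(33621 + q(F)) = (29835 - 49998)*(33621 + (-5 - 177)) = -20163*(33621 - 182) = -20163*33439 = -674230557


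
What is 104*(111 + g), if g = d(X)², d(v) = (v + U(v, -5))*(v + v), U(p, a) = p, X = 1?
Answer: 13208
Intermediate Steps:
d(v) = 4*v² (d(v) = (v + v)*(v + v) = (2*v)*(2*v) = 4*v²)
g = 16 (g = (4*1²)² = (4*1)² = 4² = 16)
104*(111 + g) = 104*(111 + 16) = 104*127 = 13208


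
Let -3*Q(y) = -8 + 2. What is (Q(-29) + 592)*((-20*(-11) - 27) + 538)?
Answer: 434214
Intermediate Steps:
Q(y) = 2 (Q(y) = -(-8 + 2)/3 = -⅓*(-6) = 2)
(Q(-29) + 592)*((-20*(-11) - 27) + 538) = (2 + 592)*((-20*(-11) - 27) + 538) = 594*((220 - 27) + 538) = 594*(193 + 538) = 594*731 = 434214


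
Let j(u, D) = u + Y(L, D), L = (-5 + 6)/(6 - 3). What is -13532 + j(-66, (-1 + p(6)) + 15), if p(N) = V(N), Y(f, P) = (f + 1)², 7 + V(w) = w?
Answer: -122366/9 ≈ -13596.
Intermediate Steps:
V(w) = -7 + w
L = ⅓ (L = 1/3 = 1*(⅓) = ⅓ ≈ 0.33333)
Y(f, P) = (1 + f)²
p(N) = -7 + N
j(u, D) = 16/9 + u (j(u, D) = u + (1 + ⅓)² = u + (4/3)² = u + 16/9 = 16/9 + u)
-13532 + j(-66, (-1 + p(6)) + 15) = -13532 + (16/9 - 66) = -13532 - 578/9 = -122366/9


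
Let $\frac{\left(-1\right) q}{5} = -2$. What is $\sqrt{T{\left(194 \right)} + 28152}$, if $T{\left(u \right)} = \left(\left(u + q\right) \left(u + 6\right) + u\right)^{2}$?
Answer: $2 \sqrt{420134047} \approx 40994.0$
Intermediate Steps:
$q = 10$ ($q = \left(-5\right) \left(-2\right) = 10$)
$T{\left(u \right)} = \left(u + \left(6 + u\right) \left(10 + u\right)\right)^{2}$ ($T{\left(u \right)} = \left(\left(u + 10\right) \left(u + 6\right) + u\right)^{2} = \left(\left(10 + u\right) \left(6 + u\right) + u\right)^{2} = \left(\left(6 + u\right) \left(10 + u\right) + u\right)^{2} = \left(u + \left(6 + u\right) \left(10 + u\right)\right)^{2}$)
$\sqrt{T{\left(194 \right)} + 28152} = \sqrt{\left(60 + 194^{2} + 17 \cdot 194\right)^{2} + 28152} = \sqrt{\left(60 + 37636 + 3298\right)^{2} + 28152} = \sqrt{40994^{2} + 28152} = \sqrt{1680508036 + 28152} = \sqrt{1680536188} = 2 \sqrt{420134047}$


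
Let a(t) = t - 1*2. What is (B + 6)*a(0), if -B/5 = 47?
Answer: 458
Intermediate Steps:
a(t) = -2 + t (a(t) = t - 2 = -2 + t)
B = -235 (B = -5*47 = -235)
(B + 6)*a(0) = (-235 + 6)*(-2 + 0) = -229*(-2) = 458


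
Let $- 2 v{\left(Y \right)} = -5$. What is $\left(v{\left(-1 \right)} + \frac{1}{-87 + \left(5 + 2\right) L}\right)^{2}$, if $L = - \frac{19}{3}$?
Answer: $\frac{241081}{38809} \approx 6.212$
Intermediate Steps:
$v{\left(Y \right)} = \frac{5}{2}$ ($v{\left(Y \right)} = \left(- \frac{1}{2}\right) \left(-5\right) = \frac{5}{2}$)
$L = - \frac{19}{3}$ ($L = \left(-19\right) \frac{1}{3} = - \frac{19}{3} \approx -6.3333$)
$\left(v{\left(-1 \right)} + \frac{1}{-87 + \left(5 + 2\right) L}\right)^{2} = \left(\frac{5}{2} + \frac{1}{-87 + \left(5 + 2\right) \left(- \frac{19}{3}\right)}\right)^{2} = \left(\frac{5}{2} + \frac{1}{-87 + 7 \left(- \frac{19}{3}\right)}\right)^{2} = \left(\frac{5}{2} + \frac{1}{-87 - \frac{133}{3}}\right)^{2} = \left(\frac{5}{2} + \frac{1}{- \frac{394}{3}}\right)^{2} = \left(\frac{5}{2} - \frac{3}{394}\right)^{2} = \left(\frac{491}{197}\right)^{2} = \frac{241081}{38809}$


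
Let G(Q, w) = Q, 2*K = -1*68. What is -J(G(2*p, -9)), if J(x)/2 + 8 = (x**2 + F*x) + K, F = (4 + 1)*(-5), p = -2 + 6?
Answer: 356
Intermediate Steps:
p = 4
K = -34 (K = (-1*68)/2 = (1/2)*(-68) = -34)
F = -25 (F = 5*(-5) = -25)
J(x) = -84 - 50*x + 2*x**2 (J(x) = -16 + 2*((x**2 - 25*x) - 34) = -16 + 2*(-34 + x**2 - 25*x) = -16 + (-68 - 50*x + 2*x**2) = -84 - 50*x + 2*x**2)
-J(G(2*p, -9)) = -(-84 - 100*4 + 2*(2*4)**2) = -(-84 - 50*8 + 2*8**2) = -(-84 - 400 + 2*64) = -(-84 - 400 + 128) = -1*(-356) = 356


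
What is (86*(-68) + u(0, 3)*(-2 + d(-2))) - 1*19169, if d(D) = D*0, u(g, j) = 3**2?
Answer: -25035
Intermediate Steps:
u(g, j) = 9
d(D) = 0
(86*(-68) + u(0, 3)*(-2 + d(-2))) - 1*19169 = (86*(-68) + 9*(-2 + 0)) - 1*19169 = (-5848 + 9*(-2)) - 19169 = (-5848 - 18) - 19169 = -5866 - 19169 = -25035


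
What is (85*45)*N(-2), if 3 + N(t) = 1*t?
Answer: -19125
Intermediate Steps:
N(t) = -3 + t (N(t) = -3 + 1*t = -3 + t)
(85*45)*N(-2) = (85*45)*(-3 - 2) = 3825*(-5) = -19125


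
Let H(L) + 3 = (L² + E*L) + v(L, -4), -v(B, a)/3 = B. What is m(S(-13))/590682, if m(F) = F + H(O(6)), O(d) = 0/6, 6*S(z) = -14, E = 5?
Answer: -8/886023 ≈ -9.0291e-6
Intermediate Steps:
v(B, a) = -3*B
S(z) = -7/3 (S(z) = (⅙)*(-14) = -7/3)
O(d) = 0 (O(d) = 0*(⅙) = 0)
H(L) = -3 + L² + 2*L (H(L) = -3 + ((L² + 5*L) - 3*L) = -3 + (L² + 2*L) = -3 + L² + 2*L)
m(F) = -3 + F (m(F) = F + (-3 + 0² + 2*0) = F + (-3 + 0 + 0) = F - 3 = -3 + F)
m(S(-13))/590682 = (-3 - 7/3)/590682 = -16/3*1/590682 = -8/886023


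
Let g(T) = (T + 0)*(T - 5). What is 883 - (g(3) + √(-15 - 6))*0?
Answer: 883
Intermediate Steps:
g(T) = T*(-5 + T)
883 - (g(3) + √(-15 - 6))*0 = 883 - (3*(-5 + 3) + √(-15 - 6))*0 = 883 - (3*(-2) + √(-21))*0 = 883 - (-6 + I*√21)*0 = 883 - 1*0 = 883 + 0 = 883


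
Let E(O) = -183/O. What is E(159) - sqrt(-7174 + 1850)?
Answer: -61/53 - 22*I*sqrt(11) ≈ -1.1509 - 72.966*I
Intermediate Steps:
E(159) - sqrt(-7174 + 1850) = -183/159 - sqrt(-7174 + 1850) = -183*1/159 - sqrt(-5324) = -61/53 - 22*I*sqrt(11)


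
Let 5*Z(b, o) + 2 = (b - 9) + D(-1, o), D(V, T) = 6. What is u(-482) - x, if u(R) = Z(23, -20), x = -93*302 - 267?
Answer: 141783/5 ≈ 28357.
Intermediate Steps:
x = -28353 (x = -28086 - 267 = -28353)
Z(b, o) = -1 + b/5 (Z(b, o) = -2/5 + ((b - 9) + 6)/5 = -2/5 + ((-9 + b) + 6)/5 = -2/5 + (-3 + b)/5 = -2/5 + (-3/5 + b/5) = -1 + b/5)
u(R) = 18/5 (u(R) = -1 + (1/5)*23 = -1 + 23/5 = 18/5)
u(-482) - x = 18/5 - 1*(-28353) = 18/5 + 28353 = 141783/5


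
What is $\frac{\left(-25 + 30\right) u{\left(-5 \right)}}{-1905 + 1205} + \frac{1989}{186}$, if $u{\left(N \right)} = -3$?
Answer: $\frac{46503}{4340} \approx 10.715$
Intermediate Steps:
$\frac{\left(-25 + 30\right) u{\left(-5 \right)}}{-1905 + 1205} + \frac{1989}{186} = \frac{\left(-25 + 30\right) \left(-3\right)}{-1905 + 1205} + \frac{1989}{186} = \frac{5 \left(-3\right)}{-700} + 1989 \cdot \frac{1}{186} = \left(-15\right) \left(- \frac{1}{700}\right) + \frac{663}{62} = \frac{3}{140} + \frac{663}{62} = \frac{46503}{4340}$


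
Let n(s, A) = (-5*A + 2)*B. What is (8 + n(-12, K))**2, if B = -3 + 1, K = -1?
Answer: 36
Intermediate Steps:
B = -2
n(s, A) = -4 + 10*A (n(s, A) = (-5*A + 2)*(-2) = (2 - 5*A)*(-2) = -4 + 10*A)
(8 + n(-12, K))**2 = (8 + (-4 + 10*(-1)))**2 = (8 + (-4 - 10))**2 = (8 - 14)**2 = (-6)**2 = 36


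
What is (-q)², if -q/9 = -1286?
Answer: 133957476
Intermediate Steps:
q = 11574 (q = -9*(-1286) = 11574)
(-q)² = (-1*11574)² = (-11574)² = 133957476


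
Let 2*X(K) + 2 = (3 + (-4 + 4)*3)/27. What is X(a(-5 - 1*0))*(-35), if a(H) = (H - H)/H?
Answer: 595/18 ≈ 33.056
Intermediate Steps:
a(H) = 0 (a(H) = 0/H = 0)
X(K) = -17/18 (X(K) = -1 + ((3 + (-4 + 4)*3)/27)/2 = -1 + ((3 + 0*3)*(1/27))/2 = -1 + ((3 + 0)*(1/27))/2 = -1 + (3*(1/27))/2 = -1 + (1/2)*(1/9) = -1 + 1/18 = -17/18)
X(a(-5 - 1*0))*(-35) = -17/18*(-35) = 595/18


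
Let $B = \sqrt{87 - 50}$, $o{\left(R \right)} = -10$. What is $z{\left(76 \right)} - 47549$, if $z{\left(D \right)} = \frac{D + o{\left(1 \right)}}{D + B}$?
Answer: $- \frac{90959565}{1913} - \frac{22 \sqrt{37}}{1913} \approx -47548.0$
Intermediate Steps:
$B = \sqrt{37} \approx 6.0828$
$z{\left(D \right)} = \frac{-10 + D}{D + \sqrt{37}}$ ($z{\left(D \right)} = \frac{D - 10}{D + \sqrt{37}} = \frac{-10 + D}{D + \sqrt{37}}$)
$z{\left(76 \right)} - 47549 = \frac{-10 + 76}{76 + \sqrt{37}} - 47549 = \frac{1}{76 + \sqrt{37}} \cdot 66 - 47549 = \frac{66}{76 + \sqrt{37}} - 47549 = -47549 + \frac{66}{76 + \sqrt{37}}$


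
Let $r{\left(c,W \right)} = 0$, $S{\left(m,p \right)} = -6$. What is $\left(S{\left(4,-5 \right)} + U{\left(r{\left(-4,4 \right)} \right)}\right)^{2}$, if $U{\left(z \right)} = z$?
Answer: $36$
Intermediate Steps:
$\left(S{\left(4,-5 \right)} + U{\left(r{\left(-4,4 \right)} \right)}\right)^{2} = \left(-6 + 0\right)^{2} = \left(-6\right)^{2} = 36$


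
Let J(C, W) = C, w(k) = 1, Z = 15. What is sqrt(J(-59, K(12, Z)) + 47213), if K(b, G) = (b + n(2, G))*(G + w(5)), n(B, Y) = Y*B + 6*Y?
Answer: sqrt(47154) ≈ 217.15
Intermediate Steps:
n(B, Y) = 6*Y + B*Y (n(B, Y) = B*Y + 6*Y = 6*Y + B*Y)
K(b, G) = (1 + G)*(b + 8*G) (K(b, G) = (b + G*(6 + 2))*(G + 1) = (b + G*8)*(1 + G) = (b + 8*G)*(1 + G) = (1 + G)*(b + 8*G))
sqrt(J(-59, K(12, Z)) + 47213) = sqrt(-59 + 47213) = sqrt(47154)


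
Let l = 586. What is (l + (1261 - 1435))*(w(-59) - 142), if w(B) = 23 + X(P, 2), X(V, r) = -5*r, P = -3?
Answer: -53148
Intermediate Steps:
w(B) = 13 (w(B) = 23 - 5*2 = 23 - 10 = 13)
(l + (1261 - 1435))*(w(-59) - 142) = (586 + (1261 - 1435))*(13 - 142) = (586 - 174)*(-129) = 412*(-129) = -53148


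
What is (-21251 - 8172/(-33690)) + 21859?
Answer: 3415282/5615 ≈ 608.24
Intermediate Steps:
(-21251 - 8172/(-33690)) + 21859 = (-21251 - 8172*(-1/33690)) + 21859 = (-21251 + 1362/5615) + 21859 = -119323003/5615 + 21859 = 3415282/5615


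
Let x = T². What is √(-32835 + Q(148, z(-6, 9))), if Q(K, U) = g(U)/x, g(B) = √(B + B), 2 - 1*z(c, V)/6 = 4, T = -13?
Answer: √(-5549115 + 2*I*√6)/13 ≈ 7.9987e-5 + 181.2*I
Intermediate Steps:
z(c, V) = -12 (z(c, V) = 12 - 6*4 = 12 - 24 = -12)
g(B) = √2*√B (g(B) = √(2*B) = √2*√B)
x = 169 (x = (-13)² = 169)
Q(K, U) = √2*√U/169 (Q(K, U) = (√2*√U)/169 = (√2*√U)*(1/169) = √2*√U/169)
√(-32835 + Q(148, z(-6, 9))) = √(-32835 + √2*√(-12)/169) = √(-32835 + √2*(2*I*√3)/169) = √(-32835 + 2*I*√6/169)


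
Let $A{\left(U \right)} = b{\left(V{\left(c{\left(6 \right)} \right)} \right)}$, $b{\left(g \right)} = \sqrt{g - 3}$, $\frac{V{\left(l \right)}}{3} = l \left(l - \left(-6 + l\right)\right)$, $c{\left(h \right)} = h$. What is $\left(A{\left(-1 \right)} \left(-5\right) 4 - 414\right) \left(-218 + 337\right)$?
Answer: $-49266 - 2380 \sqrt{105} \approx -73654.0$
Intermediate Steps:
$V{\left(l \right)} = 18 l$ ($V{\left(l \right)} = 3 l \left(l - \left(-6 + l\right)\right) = 3 l 6 = 3 \cdot 6 l = 18 l$)
$b{\left(g \right)} = \sqrt{-3 + g}$
$A{\left(U \right)} = \sqrt{105}$ ($A{\left(U \right)} = \sqrt{-3 + 18 \cdot 6} = \sqrt{-3 + 108} = \sqrt{105}$)
$\left(A{\left(-1 \right)} \left(-5\right) 4 - 414\right) \left(-218 + 337\right) = \left(\sqrt{105} \left(-5\right) 4 - 414\right) \left(-218 + 337\right) = \left(- 5 \sqrt{105} \cdot 4 - 414\right) 119 = \left(- 20 \sqrt{105} - 414\right) 119 = \left(-414 - 20 \sqrt{105}\right) 119 = -49266 - 2380 \sqrt{105}$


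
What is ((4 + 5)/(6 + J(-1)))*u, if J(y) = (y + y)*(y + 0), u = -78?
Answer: -351/4 ≈ -87.750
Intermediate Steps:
J(y) = 2*y**2 (J(y) = (2*y)*y = 2*y**2)
((4 + 5)/(6 + J(-1)))*u = ((4 + 5)/(6 + 2*(-1)**2))*(-78) = (9/(6 + 2*1))*(-78) = (9/(6 + 2))*(-78) = (9/8)*(-78) = -351/4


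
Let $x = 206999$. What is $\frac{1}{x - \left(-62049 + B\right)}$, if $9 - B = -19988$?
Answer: $\frac{1}{249051} \approx 4.0152 \cdot 10^{-6}$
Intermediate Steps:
$B = 19997$ ($B = 9 - -19988 = 9 + 19988 = 19997$)
$\frac{1}{x - \left(-62049 + B\right)} = \frac{1}{206999 + \left(62049 - 19997\right)} = \frac{1}{206999 + 42052} = \frac{1}{249051}$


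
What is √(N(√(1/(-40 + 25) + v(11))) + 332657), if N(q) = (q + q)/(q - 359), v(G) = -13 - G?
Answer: √((1791357945 - 6320521*I*√15)/(5385 - 19*I*√15)) ≈ 576.76 - 0.e-5*I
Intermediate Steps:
N(q) = 2*q/(-359 + q) (N(q) = (2*q)/(-359 + q) = 2*q/(-359 + q))
√(N(√(1/(-40 + 25) + v(11))) + 332657) = √(2*√(1/(-40 + 25) + (-13 - 1*11))/(-359 + √(1/(-40 + 25) + (-13 - 1*11))) + 332657) = √(2*√(1/(-15) + (-13 - 11))/(-359 + √(1/(-15) + (-13 - 11))) + 332657) = √(2*√(-1/15 - 24)/(-359 + √(-1/15 - 24)) + 332657) = √(2*√(-361/15)/(-359 + √(-361/15)) + 332657) = √(2*(19*I*√15/15)/(-359 + 19*I*√15/15) + 332657) = √(38*I*√15/(15*(-359 + 19*I*√15/15)) + 332657) = √(332657 + 38*I*√15/(15*(-359 + 19*I*√15/15)))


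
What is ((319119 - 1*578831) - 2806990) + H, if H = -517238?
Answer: -3583940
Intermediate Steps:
((319119 - 1*578831) - 2806990) + H = ((319119 - 1*578831) - 2806990) - 517238 = ((319119 - 578831) - 2806990) - 517238 = (-259712 - 2806990) - 517238 = -3066702 - 517238 = -3583940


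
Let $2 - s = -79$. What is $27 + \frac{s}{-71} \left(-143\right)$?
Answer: $\frac{13500}{71} \approx 190.14$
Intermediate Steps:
$s = 81$ ($s = 2 - -79 = 2 + 79 = 81$)
$27 + \frac{s}{-71} \left(-143\right) = 27 + \frac{81}{-71} \left(-143\right) = 27 + 81 \left(- \frac{1}{71}\right) \left(-143\right) = 27 - - \frac{11583}{71} = 27 + \frac{11583}{71} = \frac{13500}{71}$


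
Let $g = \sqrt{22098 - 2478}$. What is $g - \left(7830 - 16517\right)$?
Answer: $8687 + 6 \sqrt{545} \approx 8827.1$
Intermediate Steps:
$g = 6 \sqrt{545}$ ($g = \sqrt{19620} = 6 \sqrt{545} \approx 140.07$)
$g - \left(7830 - 16517\right) = 6 \sqrt{545} - \left(7830 - 16517\right) = 6 \sqrt{545} - -8687 = 6 \sqrt{545} + 8687 = 8687 + 6 \sqrt{545}$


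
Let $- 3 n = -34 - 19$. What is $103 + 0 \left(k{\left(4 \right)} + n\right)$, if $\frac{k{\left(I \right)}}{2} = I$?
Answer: $103$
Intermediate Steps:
$k{\left(I \right)} = 2 I$
$n = \frac{53}{3}$ ($n = - \frac{-34 - 19}{3} = \left(- \frac{1}{3}\right) \left(-53\right) = \frac{53}{3} \approx 17.667$)
$103 + 0 \left(k{\left(4 \right)} + n\right) = 103 + 0 \left(2 \cdot 4 + \frac{53}{3}\right) = 103 + 0 \left(8 + \frac{53}{3}\right) = 103 + 0 \cdot \frac{77}{3} = 103 + 0 = 103$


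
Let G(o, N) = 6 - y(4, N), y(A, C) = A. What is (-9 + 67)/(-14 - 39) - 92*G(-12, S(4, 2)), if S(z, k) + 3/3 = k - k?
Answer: -9810/53 ≈ -185.09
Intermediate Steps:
S(z, k) = -1 (S(z, k) = -1 + (k - k) = -1 + 0 = -1)
G(o, N) = 2 (G(o, N) = 6 - 1*4 = 6 - 4 = 2)
(-9 + 67)/(-14 - 39) - 92*G(-12, S(4, 2)) = (-9 + 67)/(-14 - 39) - 92*2 = 58/(-53) - 184 = 58*(-1/53) - 184 = -58/53 - 184 = -9810/53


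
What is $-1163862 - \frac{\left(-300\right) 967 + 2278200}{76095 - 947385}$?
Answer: $- \frac{11267325932}{9681} \approx -1.1639 \cdot 10^{6}$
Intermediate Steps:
$-1163862 - \frac{\left(-300\right) 967 + 2278200}{76095 - 947385} = -1163862 - \frac{-290100 + 2278200}{-871290} = -1163862 - 1988100 \left(- \frac{1}{871290}\right) = -1163862 - - \frac{22090}{9681} = -1163862 + \frac{22090}{9681} = - \frac{11267325932}{9681}$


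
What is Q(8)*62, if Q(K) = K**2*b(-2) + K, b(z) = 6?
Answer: 24304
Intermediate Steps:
Q(K) = K + 6*K**2 (Q(K) = K**2*6 + K = 6*K**2 + K = K + 6*K**2)
Q(8)*62 = (8*(1 + 6*8))*62 = (8*(1 + 48))*62 = (8*49)*62 = 392*62 = 24304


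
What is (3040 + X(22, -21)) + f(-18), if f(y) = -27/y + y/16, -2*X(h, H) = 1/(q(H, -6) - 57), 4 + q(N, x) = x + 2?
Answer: 1580999/520 ≈ 3040.4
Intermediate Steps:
q(N, x) = -2 + x (q(N, x) = -4 + (x + 2) = -4 + (2 + x) = -2 + x)
X(h, H) = 1/130 (X(h, H) = -1/(2*((-2 - 6) - 57)) = -1/(2*(-8 - 57)) = -1/2/(-65) = -1/2*(-1/65) = 1/130)
f(y) = -27/y + y/16 (f(y) = -27/y + y*(1/16) = -27/y + y/16)
(3040 + X(22, -21)) + f(-18) = (3040 + 1/130) + (-27/(-18) + (1/16)*(-18)) = 395201/130 + (-27*(-1/18) - 9/8) = 395201/130 + (3/2 - 9/8) = 395201/130 + 3/8 = 1580999/520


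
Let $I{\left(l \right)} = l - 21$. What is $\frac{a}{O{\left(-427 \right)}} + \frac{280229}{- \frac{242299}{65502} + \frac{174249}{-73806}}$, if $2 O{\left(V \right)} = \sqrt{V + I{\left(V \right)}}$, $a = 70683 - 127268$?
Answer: $- \frac{112895871521679}{2441398166} + \frac{22634 i \sqrt{35}}{35} \approx -46242.0 + 3825.8 i$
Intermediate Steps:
$I{\left(l \right)} = -21 + l$
$a = -56585$
$O{\left(V \right)} = \frac{\sqrt{-21 + 2 V}}{2}$ ($O{\left(V \right)} = \frac{\sqrt{V + \left(-21 + V\right)}}{2} = \frac{\sqrt{-21 + 2 V}}{2}$)
$\frac{a}{O{\left(-427 \right)}} + \frac{280229}{- \frac{242299}{65502} + \frac{174249}{-73806}} = - \frac{56585}{\frac{1}{2} \sqrt{-21 + 2 \left(-427\right)}} + \frac{280229}{- \frac{242299}{65502} + \frac{174249}{-73806}} = - \frac{56585}{\frac{1}{2} \sqrt{-21 - 854}} + \frac{280229}{\left(-242299\right) \frac{1}{65502} + 174249 \left(- \frac{1}{73806}\right)} = - \frac{56585}{\frac{1}{2} \sqrt{-875}} + \frac{280229}{- \frac{242299}{65502} - \frac{58083}{24602}} = - \frac{56585}{\frac{1}{2} \cdot 5 i \sqrt{35}} + \frac{280229}{- \frac{2441398166}{402870051}} = - \frac{56585}{\frac{5}{2} i \sqrt{35}} + 280229 \left(- \frac{402870051}{2441398166}\right) = - 56585 \left(- \frac{2 i \sqrt{35}}{175}\right) - \frac{112895871521679}{2441398166} = \frac{22634 i \sqrt{35}}{35} - \frac{112895871521679}{2441398166} = - \frac{112895871521679}{2441398166} + \frac{22634 i \sqrt{35}}{35}$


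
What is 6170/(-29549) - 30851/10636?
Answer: -977240319/314283164 ≈ -3.1094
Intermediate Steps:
6170/(-29549) - 30851/10636 = 6170*(-1/29549) - 30851*1/10636 = -6170/29549 - 30851/10636 = -977240319/314283164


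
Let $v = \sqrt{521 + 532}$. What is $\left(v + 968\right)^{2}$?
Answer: $938077 + 17424 \sqrt{13} \approx 1.0009 \cdot 10^{6}$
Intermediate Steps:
$v = 9 \sqrt{13}$ ($v = \sqrt{1053} = 9 \sqrt{13} \approx 32.45$)
$\left(v + 968\right)^{2} = \left(9 \sqrt{13} + 968\right)^{2} = \left(968 + 9 \sqrt{13}\right)^{2}$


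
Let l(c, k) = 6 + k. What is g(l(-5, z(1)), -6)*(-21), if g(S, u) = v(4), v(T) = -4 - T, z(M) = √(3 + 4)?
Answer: 168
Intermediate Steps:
z(M) = √7
g(S, u) = -8 (g(S, u) = -4 - 1*4 = -4 - 4 = -8)
g(l(-5, z(1)), -6)*(-21) = -8*(-21) = 168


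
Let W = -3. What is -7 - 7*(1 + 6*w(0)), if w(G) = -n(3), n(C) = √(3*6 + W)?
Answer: -14 + 42*√15 ≈ 148.67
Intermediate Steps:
n(C) = √15 (n(C) = √(3*6 - 3) = √(18 - 3) = √15)
w(G) = -√15
-7 - 7*(1 + 6*w(0)) = -7 - 7*(1 + 6*(-√15)) = -7 - 7*(1 - 6*√15) = -7 + (-7 + 42*√15) = -14 + 42*√15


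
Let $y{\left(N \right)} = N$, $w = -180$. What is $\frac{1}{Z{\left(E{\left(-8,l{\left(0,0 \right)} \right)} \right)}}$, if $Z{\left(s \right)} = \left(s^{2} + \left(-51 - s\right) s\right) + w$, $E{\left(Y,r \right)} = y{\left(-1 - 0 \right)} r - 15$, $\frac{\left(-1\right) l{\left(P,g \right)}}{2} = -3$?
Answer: $\frac{1}{891} \approx 0.0011223$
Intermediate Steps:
$l{\left(P,g \right)} = 6$ ($l{\left(P,g \right)} = \left(-2\right) \left(-3\right) = 6$)
$E{\left(Y,r \right)} = -15 - r$ ($E{\left(Y,r \right)} = \left(-1 - 0\right) r - 15 = \left(-1 + 0\right) r - 15 = - r - 15 = -15 - r$)
$Z{\left(s \right)} = -180 + s^{2} + s \left(-51 - s\right)$ ($Z{\left(s \right)} = \left(s^{2} + \left(-51 - s\right) s\right) - 180 = \left(s^{2} + s \left(-51 - s\right)\right) - 180 = -180 + s^{2} + s \left(-51 - s\right)$)
$\frac{1}{Z{\left(E{\left(-8,l{\left(0,0 \right)} \right)} \right)}} = \frac{1}{-180 - 51 \left(-15 - 6\right)} = \frac{1}{-180 - -1071} = \frac{1}{-180 + 1071} = \frac{1}{891}$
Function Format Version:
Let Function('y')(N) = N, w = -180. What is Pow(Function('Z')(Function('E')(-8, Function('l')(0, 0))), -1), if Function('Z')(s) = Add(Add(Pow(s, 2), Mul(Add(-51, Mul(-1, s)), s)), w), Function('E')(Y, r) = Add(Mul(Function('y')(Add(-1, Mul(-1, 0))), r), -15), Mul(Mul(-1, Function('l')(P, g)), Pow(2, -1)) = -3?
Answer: Rational(1, 891) ≈ 0.0011223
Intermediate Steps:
Function('l')(P, g) = 6 (Function('l')(P, g) = Mul(-2, -3) = 6)
Function('E')(Y, r) = Add(-15, Mul(-1, r)) (Function('E')(Y, r) = Add(Mul(Add(-1, Mul(-1, 0)), r), -15) = Add(Mul(Add(-1, 0), r), -15) = Add(Mul(-1, r), -15) = Add(-15, Mul(-1, r)))
Function('Z')(s) = Add(-180, Pow(s, 2), Mul(s, Add(-51, Mul(-1, s)))) (Function('Z')(s) = Add(Add(Pow(s, 2), Mul(Add(-51, Mul(-1, s)), s)), -180) = Add(Add(Pow(s, 2), Mul(s, Add(-51, Mul(-1, s)))), -180) = Add(-180, Pow(s, 2), Mul(s, Add(-51, Mul(-1, s)))))
Pow(Function('Z')(Function('E')(-8, Function('l')(0, 0))), -1) = Pow(Add(-180, Mul(-51, Add(-15, Mul(-1, 6)))), -1) = Pow(Add(-180, Mul(-51, Add(-15, -6))), -1) = Pow(Add(-180, Mul(-51, -21)), -1) = Pow(Add(-180, 1071), -1) = Pow(891, -1) = Rational(1, 891)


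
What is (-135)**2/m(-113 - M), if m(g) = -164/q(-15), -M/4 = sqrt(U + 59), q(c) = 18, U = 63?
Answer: -164025/82 ≈ -2000.3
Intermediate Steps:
M = -4*sqrt(122) (M = -4*sqrt(63 + 59) = -4*sqrt(122) ≈ -44.181)
m(g) = -82/9 (m(g) = -164/18 = -164*1/18 = -82/9)
(-135)**2/m(-113 - M) = (-135)**2/(-82/9) = 18225*(-9/82) = -164025/82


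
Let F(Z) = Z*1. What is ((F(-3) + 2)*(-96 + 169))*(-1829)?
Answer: 133517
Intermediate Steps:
F(Z) = Z
((F(-3) + 2)*(-96 + 169))*(-1829) = ((-3 + 2)*(-96 + 169))*(-1829) = -1*73*(-1829) = -73*(-1829) = 133517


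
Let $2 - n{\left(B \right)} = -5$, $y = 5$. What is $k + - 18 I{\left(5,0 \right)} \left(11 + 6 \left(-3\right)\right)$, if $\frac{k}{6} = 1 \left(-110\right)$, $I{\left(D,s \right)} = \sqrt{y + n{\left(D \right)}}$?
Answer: $-660 + 252 \sqrt{3} \approx -223.52$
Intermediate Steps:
$n{\left(B \right)} = 7$ ($n{\left(B \right)} = 2 - -5 = 2 + 5 = 7$)
$I{\left(D,s \right)} = 2 \sqrt{3}$ ($I{\left(D,s \right)} = \sqrt{5 + 7} = \sqrt{12} = 2 \sqrt{3}$)
$k = -660$ ($k = 6 \cdot 1 \left(-110\right) = 6 \left(-110\right) = -660$)
$k + - 18 I{\left(5,0 \right)} \left(11 + 6 \left(-3\right)\right) = -660 + - 18 \cdot 2 \sqrt{3} \left(11 + 6 \left(-3\right)\right) = -660 + - 36 \sqrt{3} \left(11 - 18\right) = -660 + - 36 \sqrt{3} \left(-7\right) = -660 + 252 \sqrt{3}$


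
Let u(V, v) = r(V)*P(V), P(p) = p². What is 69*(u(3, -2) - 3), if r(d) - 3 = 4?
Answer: 4140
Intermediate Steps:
r(d) = 7 (r(d) = 3 + 4 = 7)
u(V, v) = 7*V²
69*(u(3, -2) - 3) = 69*(7*3² - 3) = 69*(7*9 - 3) = 69*(63 - 3) = 69*60 = 4140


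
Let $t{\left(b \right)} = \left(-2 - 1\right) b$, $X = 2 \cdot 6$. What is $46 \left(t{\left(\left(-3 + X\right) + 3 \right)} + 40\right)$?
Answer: $184$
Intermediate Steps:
$X = 12$
$t{\left(b \right)} = - 3 b$
$46 \left(t{\left(\left(-3 + X\right) + 3 \right)} + 40\right) = 46 \left(- 3 \left(\left(-3 + 12\right) + 3\right) + 40\right) = 46 \left(- 3 \left(9 + 3\right) + 40\right) = 46 \left(\left(-3\right) 12 + 40\right) = 46 \left(-36 + 40\right) = 46 \cdot 4 = 184$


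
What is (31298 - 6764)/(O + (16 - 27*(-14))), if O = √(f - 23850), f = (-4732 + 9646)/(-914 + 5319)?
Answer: 10645118595/197217229 - 147204*I*√803410330/197217229 ≈ 53.977 - 21.156*I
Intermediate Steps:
f = 4914/4405 ≈ 1.1156
O = 24*I*√803410330/4405 (O = √(4914/4405 - 23850) = √(-105054336/4405) = 24*I*√803410330/4405 ≈ 154.43*I)
(31298 - 6764)/(O + (16 - 27*(-14))) = (31298 - 6764)/(24*I*√803410330/4405 + (16 - 27*(-14))) = 24534/(24*I*√803410330/4405 + (16 + 378)) = 24534/(24*I*√803410330/4405 + 394) = 24534/(394 + 24*I*√803410330/4405)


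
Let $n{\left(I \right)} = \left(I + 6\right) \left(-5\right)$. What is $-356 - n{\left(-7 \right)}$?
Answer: $-361$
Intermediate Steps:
$n{\left(I \right)} = -30 - 5 I$ ($n{\left(I \right)} = \left(6 + I\right) \left(-5\right) = -30 - 5 I$)
$-356 - n{\left(-7 \right)} = -356 - \left(-30 - -35\right) = -356 - \left(-30 + 35\right) = -356 - 5 = -361$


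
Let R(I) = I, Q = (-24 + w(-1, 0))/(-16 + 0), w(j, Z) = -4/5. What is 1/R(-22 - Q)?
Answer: -20/471 ≈ -0.042463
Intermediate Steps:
w(j, Z) = -4/5 (w(j, Z) = -4*1/5 = -4/5)
Q = 31/20 (Q = (-24 - 4/5)/(-16 + 0) = -124/5/(-16) = -124/5*(-1/16) = 31/20 ≈ 1.5500)
1/R(-22 - Q) = 1/(-22 - 1*31/20) = 1/(-22 - 31/20) = 1/(-471/20) = -20/471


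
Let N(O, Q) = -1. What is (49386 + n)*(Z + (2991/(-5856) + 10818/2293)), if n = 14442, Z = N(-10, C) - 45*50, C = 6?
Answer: -160471591579197/1118984 ≈ -1.4341e+8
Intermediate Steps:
Z = -2251 (Z = -1 - 45*50 = -1 - 2250 = -2251)
(49386 + n)*(Z + (2991/(-5856) + 10818/2293)) = (49386 + 14442)*(-2251 + (2991/(-5856) + 10818/2293)) = 63828*(-2251 + (2991*(-1/5856) + 10818*(1/2293))) = 63828*(-2251 + (-997/1952 + 10818/2293)) = 63828*(-2251 + 18830615/4475936) = 63828*(-10056501321/4475936) = -160471591579197/1118984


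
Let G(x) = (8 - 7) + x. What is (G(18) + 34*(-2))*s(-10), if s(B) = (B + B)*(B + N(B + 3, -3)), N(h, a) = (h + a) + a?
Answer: -22540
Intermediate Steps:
G(x) = 1 + x
N(h, a) = h + 2*a (N(h, a) = (a + h) + a = h + 2*a)
s(B) = 2*B*(-3 + 2*B) (s(B) = (B + B)*(B + ((B + 3) + 2*(-3))) = (2*B)*(B + ((3 + B) - 6)) = (2*B)*(B + (-3 + B)) = (2*B)*(-3 + 2*B) = 2*B*(-3 + 2*B))
(G(18) + 34*(-2))*s(-10) = ((1 + 18) + 34*(-2))*(2*(-10)*(-3 + 2*(-10))) = (19 - 68)*(2*(-10)*(-3 - 20)) = -98*(-10)*(-23) = -49*460 = -22540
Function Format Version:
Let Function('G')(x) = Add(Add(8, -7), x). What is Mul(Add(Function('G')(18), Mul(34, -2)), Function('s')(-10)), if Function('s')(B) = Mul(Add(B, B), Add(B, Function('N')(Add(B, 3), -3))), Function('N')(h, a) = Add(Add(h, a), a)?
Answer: -22540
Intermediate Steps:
Function('G')(x) = Add(1, x)
Function('N')(h, a) = Add(h, Mul(2, a)) (Function('N')(h, a) = Add(Add(a, h), a) = Add(h, Mul(2, a)))
Function('s')(B) = Mul(2, B, Add(-3, Mul(2, B))) (Function('s')(B) = Mul(Add(B, B), Add(B, Add(Add(B, 3), Mul(2, -3)))) = Mul(Mul(2, B), Add(B, Add(Add(3, B), -6))) = Mul(Mul(2, B), Add(B, Add(-3, B))) = Mul(Mul(2, B), Add(-3, Mul(2, B))) = Mul(2, B, Add(-3, Mul(2, B))))
Mul(Add(Function('G')(18), Mul(34, -2)), Function('s')(-10)) = Mul(Add(Add(1, 18), Mul(34, -2)), Mul(2, -10, Add(-3, Mul(2, -10)))) = Mul(Add(19, -68), Mul(2, -10, Add(-3, -20))) = Mul(-49, Mul(2, -10, -23)) = Mul(-49, 460) = -22540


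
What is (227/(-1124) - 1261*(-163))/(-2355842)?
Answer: -231030105/2647966408 ≈ -0.087248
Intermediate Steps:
(227/(-1124) - 1261*(-163))/(-2355842) = (227*(-1/1124) + 205543)*(-1/2355842) = (-227/1124 + 205543)*(-1/2355842) = (231030105/1124)*(-1/2355842) = -231030105/2647966408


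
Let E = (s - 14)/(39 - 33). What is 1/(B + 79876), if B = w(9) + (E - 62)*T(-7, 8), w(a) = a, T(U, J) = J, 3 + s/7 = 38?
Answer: 1/79697 ≈ 1.2548e-5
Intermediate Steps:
s = 245 (s = -21 + 7*38 = -21 + 266 = 245)
E = 77/2 (E = (245 - 14)/(39 - 33) = 231/6 = 231*(⅙) = 77/2 ≈ 38.500)
B = -179 (B = 9 + (77/2 - 62)*8 = 9 - 47/2*8 = 9 - 188 = -179)
1/(B + 79876) = 1/(-179 + 79876) = 1/79697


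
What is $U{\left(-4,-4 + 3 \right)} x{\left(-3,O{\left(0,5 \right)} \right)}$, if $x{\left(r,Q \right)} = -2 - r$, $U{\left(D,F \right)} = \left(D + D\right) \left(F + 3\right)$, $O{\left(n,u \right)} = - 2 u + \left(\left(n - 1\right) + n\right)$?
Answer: $-16$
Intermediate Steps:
$O{\left(n,u \right)} = -1 - 2 u + 2 n$ ($O{\left(n,u \right)} = - 2 u + \left(\left(-1 + n\right) + n\right) = - 2 u + \left(-1 + 2 n\right) = -1 - 2 u + 2 n$)
$U{\left(D,F \right)} = 2 D \left(3 + F\right)$
$U{\left(-4,-4 + 3 \right)} x{\left(-3,O{\left(0,5 \right)} \right)} = 2 \left(-4\right) \left(3 + \left(-4 + 3\right)\right) \left(-2 - -3\right) = 2 \left(-4\right) \left(3 - 1\right) \left(-2 + 3\right) = 2 \left(-4\right) 2 \cdot 1 = \left(-16\right) 1 = -16$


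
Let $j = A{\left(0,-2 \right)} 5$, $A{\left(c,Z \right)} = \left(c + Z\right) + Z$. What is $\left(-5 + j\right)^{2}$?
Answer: $625$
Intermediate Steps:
$A{\left(c,Z \right)} = c + 2 Z$ ($A{\left(c,Z \right)} = \left(Z + c\right) + Z = c + 2 Z$)
$j = -20$ ($j = \left(0 + 2 \left(-2\right)\right) 5 = \left(0 - 4\right) 5 = \left(-4\right) 5 = -20$)
$\left(-5 + j\right)^{2} = \left(-5 - 20\right)^{2} = \left(-25\right)^{2} = 625$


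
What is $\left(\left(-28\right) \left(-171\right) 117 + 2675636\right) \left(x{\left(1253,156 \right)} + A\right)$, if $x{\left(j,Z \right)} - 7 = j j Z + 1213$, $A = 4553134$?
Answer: $807261640960656$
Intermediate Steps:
$x{\left(j,Z \right)} = 1220 + Z j^{2}$ ($x{\left(j,Z \right)} = 7 + \left(j j Z + 1213\right) = 7 + \left(j^{2} Z + 1213\right) = 7 + \left(Z j^{2} + 1213\right) = 7 + \left(1213 + Z j^{2}\right) = 1220 + Z j^{2}$)
$\left(\left(-28\right) \left(-171\right) 117 + 2675636\right) \left(x{\left(1253,156 \right)} + A\right) = \left(\left(-28\right) \left(-171\right) 117 + 2675636\right) \left(\left(1220 + 156 \cdot 1253^{2}\right) + 4553134\right) = \left(4788 \cdot 117 + 2675636\right) \left(\left(1220 + 156 \cdot 1570009\right) + 4553134\right) = \left(560196 + 2675636\right) \left(\left(1220 + 244921404\right) + 4553134\right) = 3235832 \left(244922624 + 4553134\right) = 3235832 \cdot 249475758 = 807261640960656$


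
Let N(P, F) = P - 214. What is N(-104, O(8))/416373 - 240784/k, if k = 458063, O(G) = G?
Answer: -33467206822/63575021833 ≈ -0.52642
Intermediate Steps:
N(P, F) = -214 + P
N(-104, O(8))/416373 - 240784/k = (-214 - 104)/416373 - 240784/458063 = -318*1/416373 - 240784*1/458063 = -106/138791 - 240784/458063 = -33467206822/63575021833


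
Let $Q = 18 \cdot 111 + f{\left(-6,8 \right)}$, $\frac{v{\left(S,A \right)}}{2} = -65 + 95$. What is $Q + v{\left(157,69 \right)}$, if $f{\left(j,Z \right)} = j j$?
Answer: $2094$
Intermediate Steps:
$f{\left(j,Z \right)} = j^{2}$
$v{\left(S,A \right)} = 60$ ($v{\left(S,A \right)} = 2 \left(-65 + 95\right) = 2 \cdot 30 = 60$)
$Q = 2034$ ($Q = 18 \cdot 111 + \left(-6\right)^{2} = 1998 + 36 = 2034$)
$Q + v{\left(157,69 \right)} = 2034 + 60 = 2094$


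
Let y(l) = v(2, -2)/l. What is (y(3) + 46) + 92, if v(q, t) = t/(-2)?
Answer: 415/3 ≈ 138.33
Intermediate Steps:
v(q, t) = -t/2 (v(q, t) = t*(-1/2) = -t/2)
y(l) = 1/l (y(l) = (-1/2*(-2))/l = 1/l)
(y(3) + 46) + 92 = (1/3 + 46) + 92 = 139/3 + 92 = 415/3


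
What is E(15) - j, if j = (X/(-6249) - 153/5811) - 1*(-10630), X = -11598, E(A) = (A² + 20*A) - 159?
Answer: -41420271753/4034771 ≈ -10266.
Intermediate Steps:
E(A) = -159 + A² + 20*A
j = 42896997939/4034771 (j = (-11598/(-6249) - 153/5811) - 1*(-10630) = (-11598*(-1/6249) - 153*1/5811) + 10630 = (3866/2083 - 51/1937) + 10630 = 7382209/4034771 + 10630 = 42896997939/4034771 ≈ 10632.)
E(15) - j = (-159 + 15² + 20*15) - 1*42896997939/4034771 = (-159 + 225 + 300) - 42896997939/4034771 = 366 - 42896997939/4034771 = -41420271753/4034771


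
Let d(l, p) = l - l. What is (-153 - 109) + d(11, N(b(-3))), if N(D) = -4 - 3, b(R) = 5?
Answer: -262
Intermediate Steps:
N(D) = -7
d(l, p) = 0
(-153 - 109) + d(11, N(b(-3))) = (-153 - 109) + 0 = -262 + 0 = -262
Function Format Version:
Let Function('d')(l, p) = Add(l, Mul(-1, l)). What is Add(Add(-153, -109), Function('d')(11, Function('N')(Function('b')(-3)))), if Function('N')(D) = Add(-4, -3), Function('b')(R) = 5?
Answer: -262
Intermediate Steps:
Function('N')(D) = -7
Function('d')(l, p) = 0
Add(Add(-153, -109), Function('d')(11, Function('N')(Function('b')(-3)))) = Add(Add(-153, -109), 0) = Add(-262, 0) = -262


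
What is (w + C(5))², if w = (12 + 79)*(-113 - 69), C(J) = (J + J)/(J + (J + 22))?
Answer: 70218110169/256 ≈ 2.7429e+8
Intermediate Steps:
C(J) = 2*J/(22 + 2*J) (C(J) = (2*J)/(J + (22 + J)) = (2*J)/(22 + 2*J) = 2*J/(22 + 2*J))
w = -16562 (w = 91*(-182) = -16562)
(w + C(5))² = (-16562 + 5/(11 + 5))² = (-16562 + 5/16)² = (-264987/16)² = 70218110169/256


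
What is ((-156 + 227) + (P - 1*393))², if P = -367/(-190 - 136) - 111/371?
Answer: 1508906134418881/14627934916 ≈ 1.0315e+5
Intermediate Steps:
P = 99971/120946 (P = -367/(-326) - 111*1/371 = -367*(-1/326) - 111/371 = 367/326 - 111/371 = 99971/120946 ≈ 0.82658)
((-156 + 227) + (P - 1*393))² = ((-156 + 227) + (99971/120946 - 1*393))² = (71 + (99971/120946 - 393))² = (71 - 47431807/120946)² = (-38844641/120946)² = 1508906134418881/14627934916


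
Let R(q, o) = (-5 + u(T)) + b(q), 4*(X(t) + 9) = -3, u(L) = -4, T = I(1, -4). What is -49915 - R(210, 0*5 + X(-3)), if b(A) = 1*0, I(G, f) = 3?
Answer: -49906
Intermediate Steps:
T = 3
X(t) = -39/4 (X(t) = -9 + (1/4)*(-3) = -9 - 3/4 = -39/4)
b(A) = 0
R(q, o) = -9 (R(q, o) = (-5 - 4) + 0 = -9 + 0 = -9)
-49915 - R(210, 0*5 + X(-3)) = -49915 - 1*(-9) = -49915 + 9 = -49906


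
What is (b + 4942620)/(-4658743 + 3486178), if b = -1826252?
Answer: -3116368/1172565 ≈ -2.6577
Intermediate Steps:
(b + 4942620)/(-4658743 + 3486178) = (-1826252 + 4942620)/(-4658743 + 3486178) = 3116368/(-1172565) = 3116368*(-1/1172565) = -3116368/1172565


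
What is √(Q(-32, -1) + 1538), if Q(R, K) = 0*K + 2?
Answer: 2*√385 ≈ 39.243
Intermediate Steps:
Q(R, K) = 2 (Q(R, K) = 0 + 2 = 2)
√(Q(-32, -1) + 1538) = √(2 + 1538) = √1540 = 2*√385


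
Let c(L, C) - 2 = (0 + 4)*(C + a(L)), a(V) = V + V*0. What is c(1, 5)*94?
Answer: 2444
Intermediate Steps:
a(V) = V (a(V) = V + 0 = V)
c(L, C) = 2 + 4*C + 4*L (c(L, C) = 2 + (0 + 4)*(C + L) = 2 + 4*(C + L) = 2 + (4*C + 4*L) = 2 + 4*C + 4*L)
c(1, 5)*94 = (2 + 4*5 + 4*1)*94 = (2 + 20 + 4)*94 = 26*94 = 2444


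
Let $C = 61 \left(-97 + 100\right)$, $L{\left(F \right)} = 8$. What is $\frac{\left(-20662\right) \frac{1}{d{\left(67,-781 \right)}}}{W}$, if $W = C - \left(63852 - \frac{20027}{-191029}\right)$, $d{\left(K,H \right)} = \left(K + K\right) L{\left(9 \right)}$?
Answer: $\frac{1973520599}{6519177949408} \approx 0.00030273$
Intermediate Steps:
$d{\left(K,H \right)} = 16 K$ ($d{\left(K,H \right)} = \left(K + K\right) 8 = 2 K 8 = 16 K$)
$C = 183$ ($C = 61 \cdot 3 = 183$)
$W = - \frac{12162645428}{191029}$ ($W = 183 - \left(63852 - \frac{20027}{-191029}\right) = 183 - \left(63852 - - \frac{20027}{191029}\right) = 183 - \frac{12197603735}{191029} = - \frac{12162645428}{191029} \approx -63669.0$)
$\frac{\left(-20662\right) \frac{1}{d{\left(67,-781 \right)}}}{W} = \frac{\left(-20662\right) \frac{1}{16 \cdot 67}}{- \frac{12162645428}{191029}} = - \frac{20662}{1072} \left(- \frac{191029}{12162645428}\right) = \left(-20662\right) \frac{1}{1072} \left(- \frac{191029}{12162645428}\right) = \left(- \frac{10331}{536}\right) \left(- \frac{191029}{12162645428}\right) = \frac{1973520599}{6519177949408}$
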